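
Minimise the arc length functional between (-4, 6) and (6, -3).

Arc-length functional: J[y] = ∫ sqrt(1 + (y')^2) dx.
Lagrangian L = sqrt(1 + (y')^2) has no explicit y dependence, so ∂L/∂y = 0 and the Euler-Lagrange equation gives
    d/dx( y' / sqrt(1 + (y')^2) ) = 0  ⇒  y' / sqrt(1 + (y')^2) = const.
Hence y' is constant, so y(x) is affine.
Fitting the endpoints (-4, 6) and (6, -3):
    slope m = ((-3) − 6) / (6 − (-4)) = -9/10,
    intercept c = 6 − m·(-4) = 12/5.
Extremal: y(x) = (-9/10) x + 12/5.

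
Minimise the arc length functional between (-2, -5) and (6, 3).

Arc-length functional: J[y] = ∫ sqrt(1 + (y')^2) dx.
Lagrangian L = sqrt(1 + (y')^2) has no explicit y dependence, so ∂L/∂y = 0 and the Euler-Lagrange equation gives
    d/dx( y' / sqrt(1 + (y')^2) ) = 0  ⇒  y' / sqrt(1 + (y')^2) = const.
Hence y' is constant, so y(x) is affine.
Fitting the endpoints (-2, -5) and (6, 3):
    slope m = (3 − (-5)) / (6 − (-2)) = 1,
    intercept c = (-5) − m·(-2) = -3.
Extremal: y(x) = x - 3.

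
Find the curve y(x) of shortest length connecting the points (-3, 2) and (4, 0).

Arc-length functional: J[y] = ∫ sqrt(1 + (y')^2) dx.
Lagrangian L = sqrt(1 + (y')^2) has no explicit y dependence, so ∂L/∂y = 0 and the Euler-Lagrange equation gives
    d/dx( y' / sqrt(1 + (y')^2) ) = 0  ⇒  y' / sqrt(1 + (y')^2) = const.
Hence y' is constant, so y(x) is affine.
Fitting the endpoints (-3, 2) and (4, 0):
    slope m = (0 − 2) / (4 − (-3)) = -2/7,
    intercept c = 2 − m·(-3) = 8/7.
Extremal: y(x) = (-2/7) x + 8/7.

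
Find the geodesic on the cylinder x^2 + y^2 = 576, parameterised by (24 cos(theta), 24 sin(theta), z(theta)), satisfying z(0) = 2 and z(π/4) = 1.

Parameterise the cylinder of radius R = 24 as
    r(θ) = (24 cos θ, 24 sin θ, z(θ)).
The arc-length element is
    ds = sqrt(576 + (dz/dθ)^2) dθ,
so the Lagrangian is L = sqrt(576 + z'^2).
L depends on z' only, not on z or θ, so ∂L/∂z = 0 and
    ∂L/∂z' = z' / sqrt(576 + z'^2).
The Euler-Lagrange equation gives
    d/dθ( z' / sqrt(576 + z'^2) ) = 0,
so z' is constant. Integrating once:
    z(θ) = a θ + b,
a helix on the cylinder (a straight line when the cylinder is unrolled). The constants a, b are determined by the endpoint conditions.
With endpoint conditions z(0) = 2 and z(π/4) = 1: from z(0) = b we get b = 2, and a·π/4 + 2 = 1 gives a = -4/π, so
    z(θ) = (-4/π) θ + 2.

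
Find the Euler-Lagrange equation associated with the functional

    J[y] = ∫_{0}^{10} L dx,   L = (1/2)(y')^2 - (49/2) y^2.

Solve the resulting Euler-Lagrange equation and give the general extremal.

The Lagrangian is L = (1/2)(y')^2 - (49/2) y^2.
∂L/∂y = -49y.
∂L/∂y' = y'.
The Euler-Lagrange equation d/dx(∂L/∂y') − ∂L/∂y = 0 becomes:
    y'' + 49 y = 0
General solution: y(x) = A sin(7x) + B cos(7x), where A and B are arbitrary constants fixed by the endpoint conditions.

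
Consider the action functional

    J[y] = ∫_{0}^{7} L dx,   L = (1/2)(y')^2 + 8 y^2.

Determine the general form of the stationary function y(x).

The Lagrangian is L = (1/2)(y')^2 + 8 y^2.
∂L/∂y = 16y.
∂L/∂y' = y'.
The Euler-Lagrange equation d/dx(∂L/∂y') − ∂L/∂y = 0 becomes:
    y'' - 16 y = 0
General solution: y(x) = A e^(4x) + B e^(-4x), where A and B are arbitrary constants fixed by the endpoint conditions.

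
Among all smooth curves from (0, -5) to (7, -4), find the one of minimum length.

Arc-length functional: J[y] = ∫ sqrt(1 + (y')^2) dx.
Lagrangian L = sqrt(1 + (y')^2) has no explicit y dependence, so ∂L/∂y = 0 and the Euler-Lagrange equation gives
    d/dx( y' / sqrt(1 + (y')^2) ) = 0  ⇒  y' / sqrt(1 + (y')^2) = const.
Hence y' is constant, so y(x) is affine.
Fitting the endpoints (0, -5) and (7, -4):
    slope m = ((-4) − (-5)) / (7 − 0) = 1/7,
    intercept c = (-5) − m·0 = -5.
Extremal: y(x) = (1/7) x - 5.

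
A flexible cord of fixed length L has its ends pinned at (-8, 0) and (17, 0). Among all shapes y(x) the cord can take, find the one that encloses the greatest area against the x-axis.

Set up the augmented Lagrangian using a multiplier λ for the length constraint:
    F(y, y') = y − λ sqrt(1 + y'^2).
F has no explicit x dependence, so the Beltrami identity yields a first integral
    F − y' ∂F/∂y' = C.
Compute ∂F/∂y' = −λ y' / sqrt(1 + y'^2). Then
    y − λ sqrt(1 + y'^2) + λ y'^2 / sqrt(1 + y'^2) = C
    ⇒  y − λ / sqrt(1 + y'^2) = C.
Solving for y' and integrating gives
    (x − a)^2 + (y − b)^2 = λ^2,
a circular arc of radius λ. The constants a, b are determined by the endpoint conditions y(-8) = y(17) = 0, and λ is fixed implicitly by the length constraint
    ∫_{-8}^{17} sqrt(1 + y'^2) dx = L.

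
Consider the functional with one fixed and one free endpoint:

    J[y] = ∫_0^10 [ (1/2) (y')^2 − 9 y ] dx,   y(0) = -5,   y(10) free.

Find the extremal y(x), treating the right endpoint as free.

The Lagrangian L = (1/2) (y')^2 − 9 y gives
    ∂L/∂y = −9,   ∂L/∂y' = y'.
Euler-Lagrange: d/dx(y') − (−9) = 0, i.e. y'' + 9 = 0, so
    y(x) = −(9/2) x^2 + C1 x + C2.
Fixed left endpoint y(0) = -5 ⇒ C2 = -5.
The right endpoint x = 10 is free, so the natural (transversality) condition is ∂L/∂y' |_{x=10} = 0, i.e. y'(10) = 0.
Compute y'(x) = −9 x + C1, so y'(10) = −90 + C1 = 0 ⇒ C1 = 90.
Therefore the extremal is
    y(x) = −(9/2) x^2 + 90 x − 5.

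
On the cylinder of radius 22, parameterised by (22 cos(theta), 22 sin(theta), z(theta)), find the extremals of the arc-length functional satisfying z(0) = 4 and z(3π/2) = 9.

Parameterise the cylinder of radius R = 22 as
    r(θ) = (22 cos θ, 22 sin θ, z(θ)).
The arc-length element is
    ds = sqrt(484 + (dz/dθ)^2) dθ,
so the Lagrangian is L = sqrt(484 + z'^2).
L depends on z' only, not on z or θ, so ∂L/∂z = 0 and
    ∂L/∂z' = z' / sqrt(484 + z'^2).
The Euler-Lagrange equation gives
    d/dθ( z' / sqrt(484 + z'^2) ) = 0,
so z' is constant. Integrating once:
    z(θ) = a θ + b,
a helix on the cylinder (a straight line when the cylinder is unrolled). The constants a, b are determined by the endpoint conditions.
With endpoint conditions z(0) = 4 and z(3π/2) = 9: from z(0) = b we get b = 4, and a·3π/2 + 4 = 9 gives a = 10/(3π), so
    z(θ) = (10/(3π)) θ + 4.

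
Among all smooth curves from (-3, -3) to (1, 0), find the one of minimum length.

Arc-length functional: J[y] = ∫ sqrt(1 + (y')^2) dx.
Lagrangian L = sqrt(1 + (y')^2) has no explicit y dependence, so ∂L/∂y = 0 and the Euler-Lagrange equation gives
    d/dx( y' / sqrt(1 + (y')^2) ) = 0  ⇒  y' / sqrt(1 + (y')^2) = const.
Hence y' is constant, so y(x) is affine.
Fitting the endpoints (-3, -3) and (1, 0):
    slope m = (0 − (-3)) / (1 − (-3)) = 3/4,
    intercept c = (-3) − m·(-3) = -3/4.
Extremal: y(x) = (3/4) x - 3/4.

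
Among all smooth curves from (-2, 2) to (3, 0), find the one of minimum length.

Arc-length functional: J[y] = ∫ sqrt(1 + (y')^2) dx.
Lagrangian L = sqrt(1 + (y')^2) has no explicit y dependence, so ∂L/∂y = 0 and the Euler-Lagrange equation gives
    d/dx( y' / sqrt(1 + (y')^2) ) = 0  ⇒  y' / sqrt(1 + (y')^2) = const.
Hence y' is constant, so y(x) is affine.
Fitting the endpoints (-2, 2) and (3, 0):
    slope m = (0 − 2) / (3 − (-2)) = -2/5,
    intercept c = 2 − m·(-2) = 6/5.
Extremal: y(x) = (-2/5) x + 6/5.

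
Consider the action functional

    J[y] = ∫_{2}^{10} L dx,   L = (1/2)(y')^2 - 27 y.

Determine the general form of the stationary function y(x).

The Lagrangian is L = (1/2)(y')^2 - 27 y.
∂L/∂y = -27.
∂L/∂y' = y'.
The Euler-Lagrange equation d/dx(∂L/∂y') − ∂L/∂y = 0 becomes:
    y'' + 27 = 0
General solution: y(x) = -(27/2) x^2 + A x + B, where A and B are arbitrary constants fixed by the endpoint conditions.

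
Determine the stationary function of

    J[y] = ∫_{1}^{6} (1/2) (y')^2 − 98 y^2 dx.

The Lagrangian is L = (1/2) (y')^2 − 98 y^2.
Compute ∂L/∂y = -196y, ∂L/∂y' = y'.
The Euler-Lagrange equation d/dx(∂L/∂y') − ∂L/∂y = 0 reduces to
    y'' + 196 y = 0.
Its general solution is
    y(x) = A sin(14x) + B cos(14x),
with A, B fixed by the endpoint conditions.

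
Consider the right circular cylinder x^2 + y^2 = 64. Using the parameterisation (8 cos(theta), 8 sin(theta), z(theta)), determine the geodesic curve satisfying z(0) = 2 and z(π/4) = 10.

Parameterise the cylinder of radius R = 8 as
    r(θ) = (8 cos θ, 8 sin θ, z(θ)).
The arc-length element is
    ds = sqrt(64 + (dz/dθ)^2) dθ,
so the Lagrangian is L = sqrt(64 + z'^2).
L depends on z' only, not on z or θ, so ∂L/∂z = 0 and
    ∂L/∂z' = z' / sqrt(64 + z'^2).
The Euler-Lagrange equation gives
    d/dθ( z' / sqrt(64 + z'^2) ) = 0,
so z' is constant. Integrating once:
    z(θ) = a θ + b,
a helix on the cylinder (a straight line when the cylinder is unrolled). The constants a, b are determined by the endpoint conditions.
With endpoint conditions z(0) = 2 and z(π/4) = 10: from z(0) = b we get b = 2, and a·π/4 + 2 = 10 gives a = 32/π, so
    z(θ) = (32/π) θ + 2.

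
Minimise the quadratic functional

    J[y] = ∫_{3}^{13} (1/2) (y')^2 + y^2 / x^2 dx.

The Lagrangian is L = (1/2) (y')^2 + y^2 / x^2.
Compute ∂L/∂y = 2y/x^2, ∂L/∂y' = y'.
The Euler-Lagrange equation d/dx(∂L/∂y') − ∂L/∂y = 0 reduces to
    y'' − 2/x^2 · y = 0  (x > 0).
Its general solution is
    y(x) = A x^2 + B / x,
with A, B fixed by the endpoint conditions.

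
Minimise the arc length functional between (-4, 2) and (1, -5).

Arc-length functional: J[y] = ∫ sqrt(1 + (y')^2) dx.
Lagrangian L = sqrt(1 + (y')^2) has no explicit y dependence, so ∂L/∂y = 0 and the Euler-Lagrange equation gives
    d/dx( y' / sqrt(1 + (y')^2) ) = 0  ⇒  y' / sqrt(1 + (y')^2) = const.
Hence y' is constant, so y(x) is affine.
Fitting the endpoints (-4, 2) and (1, -5):
    slope m = ((-5) − 2) / (1 − (-4)) = -7/5,
    intercept c = 2 − m·(-4) = -18/5.
Extremal: y(x) = (-7/5) x - 18/5.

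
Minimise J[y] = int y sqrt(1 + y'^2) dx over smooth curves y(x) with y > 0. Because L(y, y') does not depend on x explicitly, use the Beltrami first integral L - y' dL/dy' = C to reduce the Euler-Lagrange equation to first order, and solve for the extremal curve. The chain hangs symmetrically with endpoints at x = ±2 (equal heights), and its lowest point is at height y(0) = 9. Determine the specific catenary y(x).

The Lagrangian L(y, y') = y sqrt(1 + y'^2) has no explicit x dependence, so the Beltrami identity applies:
    L − y' ∂L/∂y' = C.
Compute ∂L/∂y' = y · y' / sqrt(1 + y'^2). Then
    L − y' ∂L/∂y'
    = y sqrt(1 + y'^2) − y · y'^2 / sqrt(1 + y'^2)
    = y (1 + y'^2 − y'^2) / sqrt(1 + y'^2)
    = y / sqrt(1 + y'^2) = C.
Squaring gives y^2 = C^2 (1 + y'^2), i.e.
    y'^2 = y^2 / C^2 − 1.
Separating variables,
    dy / sqrt(y^2 − C^2) = dx / C,
and integrating gives arccosh(y / C) = (x − a)/C, so
    y(x) = C cosh((x − a)/C),
the catenary. The constants C and a are fixed by the two endpoint conditions (and, for the hanging-chain problem, the length constraint selects C).
Now fit the given data. The endpoints x = ±2 are symmetric at equal height, so the catenary is even about its minimum: a = 0 and y(x) = C cosh(x/C). The lowest point is y(0) = C cosh(0) = C, and we are told y(0) = 9, so C = 9. Therefore
    y(x) = 9 cosh(x/9),
and at the endpoints
    y(±2) = 9 cosh(2/9).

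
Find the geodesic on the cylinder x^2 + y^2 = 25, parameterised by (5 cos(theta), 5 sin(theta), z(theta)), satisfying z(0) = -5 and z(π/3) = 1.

Parameterise the cylinder of radius R = 5 as
    r(θ) = (5 cos θ, 5 sin θ, z(θ)).
The arc-length element is
    ds = sqrt(25 + (dz/dθ)^2) dθ,
so the Lagrangian is L = sqrt(25 + z'^2).
L depends on z' only, not on z or θ, so ∂L/∂z = 0 and
    ∂L/∂z' = z' / sqrt(25 + z'^2).
The Euler-Lagrange equation gives
    d/dθ( z' / sqrt(25 + z'^2) ) = 0,
so z' is constant. Integrating once:
    z(θ) = a θ + b,
a helix on the cylinder (a straight line when the cylinder is unrolled). The constants a, b are determined by the endpoint conditions.
With endpoint conditions z(0) = -5 and z(π/3) = 1: from z(0) = b we get b = -5, and a·π/3 + -5 = 1 gives a = 18/π, so
    z(θ) = (18/π) θ − 5.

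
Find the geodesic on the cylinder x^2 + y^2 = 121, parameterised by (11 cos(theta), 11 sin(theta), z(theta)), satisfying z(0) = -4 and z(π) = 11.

Parameterise the cylinder of radius R = 11 as
    r(θ) = (11 cos θ, 11 sin θ, z(θ)).
The arc-length element is
    ds = sqrt(121 + (dz/dθ)^2) dθ,
so the Lagrangian is L = sqrt(121 + z'^2).
L depends on z' only, not on z or θ, so ∂L/∂z = 0 and
    ∂L/∂z' = z' / sqrt(121 + z'^2).
The Euler-Lagrange equation gives
    d/dθ( z' / sqrt(121 + z'^2) ) = 0,
so z' is constant. Integrating once:
    z(θ) = a θ + b,
a helix on the cylinder (a straight line when the cylinder is unrolled). The constants a, b are determined by the endpoint conditions.
With endpoint conditions z(0) = -4 and z(π) = 11: from z(0) = b we get b = -4, and a·π + -4 = 11 gives a = 15/π, so
    z(θ) = (15/π) θ − 4.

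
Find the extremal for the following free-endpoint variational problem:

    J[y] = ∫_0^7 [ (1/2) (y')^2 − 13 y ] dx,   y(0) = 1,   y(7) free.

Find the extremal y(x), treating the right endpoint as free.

The Lagrangian L = (1/2) (y')^2 − 13 y gives
    ∂L/∂y = −13,   ∂L/∂y' = y'.
Euler-Lagrange: d/dx(y') − (−13) = 0, i.e. y'' + 13 = 0, so
    y(x) = −(13/2) x^2 + C1 x + C2.
Fixed left endpoint y(0) = 1 ⇒ C2 = 1.
The right endpoint x = 7 is free, so the natural (transversality) condition is ∂L/∂y' |_{x=7} = 0, i.e. y'(7) = 0.
Compute y'(x) = −13 x + C1, so y'(7) = −91 + C1 = 0 ⇒ C1 = 91.
Therefore the extremal is
    y(x) = −(13/2) x^2 + 91 x + 1.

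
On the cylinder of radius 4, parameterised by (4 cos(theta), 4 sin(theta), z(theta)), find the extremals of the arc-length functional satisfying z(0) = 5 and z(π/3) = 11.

Parameterise the cylinder of radius R = 4 as
    r(θ) = (4 cos θ, 4 sin θ, z(θ)).
The arc-length element is
    ds = sqrt(16 + (dz/dθ)^2) dθ,
so the Lagrangian is L = sqrt(16 + z'^2).
L depends on z' only, not on z or θ, so ∂L/∂z = 0 and
    ∂L/∂z' = z' / sqrt(16 + z'^2).
The Euler-Lagrange equation gives
    d/dθ( z' / sqrt(16 + z'^2) ) = 0,
so z' is constant. Integrating once:
    z(θ) = a θ + b,
a helix on the cylinder (a straight line when the cylinder is unrolled). The constants a, b are determined by the endpoint conditions.
With endpoint conditions z(0) = 5 and z(π/3) = 11: from z(0) = b we get b = 5, and a·π/3 + 5 = 11 gives a = 18/π, so
    z(θ) = (18/π) θ + 5.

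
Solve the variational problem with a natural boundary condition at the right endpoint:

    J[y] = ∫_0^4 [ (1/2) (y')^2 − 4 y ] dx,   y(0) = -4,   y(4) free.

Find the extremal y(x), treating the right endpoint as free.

The Lagrangian L = (1/2) (y')^2 − 4 y gives
    ∂L/∂y = −4,   ∂L/∂y' = y'.
Euler-Lagrange: d/dx(y') − (−4) = 0, i.e. y'' + 4 = 0, so
    y(x) = −(4/2) x^2 + C1 x + C2.
Fixed left endpoint y(0) = -4 ⇒ C2 = -4.
The right endpoint x = 4 is free, so the natural (transversality) condition is ∂L/∂y' |_{x=4} = 0, i.e. y'(4) = 0.
Compute y'(x) = −4 x + C1, so y'(4) = −16 + C1 = 0 ⇒ C1 = 16.
Therefore the extremal is
    y(x) = −2 x^2 + 16 x − 4.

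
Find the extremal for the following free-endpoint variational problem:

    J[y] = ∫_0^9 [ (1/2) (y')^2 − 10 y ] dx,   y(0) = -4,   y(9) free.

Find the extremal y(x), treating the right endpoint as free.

The Lagrangian L = (1/2) (y')^2 − 10 y gives
    ∂L/∂y = −10,   ∂L/∂y' = y'.
Euler-Lagrange: d/dx(y') − (−10) = 0, i.e. y'' + 10 = 0, so
    y(x) = −(10/2) x^2 + C1 x + C2.
Fixed left endpoint y(0) = -4 ⇒ C2 = -4.
The right endpoint x = 9 is free, so the natural (transversality) condition is ∂L/∂y' |_{x=9} = 0, i.e. y'(9) = 0.
Compute y'(x) = −10 x + C1, so y'(9) = −90 + C1 = 0 ⇒ C1 = 90.
Therefore the extremal is
    y(x) = −5 x^2 + 90 x − 4.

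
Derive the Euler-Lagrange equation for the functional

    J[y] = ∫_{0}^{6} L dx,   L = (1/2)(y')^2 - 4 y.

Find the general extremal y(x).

The Lagrangian is L = (1/2)(y')^2 - 4 y.
∂L/∂y = -4.
∂L/∂y' = y'.
The Euler-Lagrange equation d/dx(∂L/∂y') − ∂L/∂y = 0 becomes:
    y'' + 4 = 0
General solution: y(x) = -2 x^2 + A x + B, where A and B are arbitrary constants fixed by the endpoint conditions.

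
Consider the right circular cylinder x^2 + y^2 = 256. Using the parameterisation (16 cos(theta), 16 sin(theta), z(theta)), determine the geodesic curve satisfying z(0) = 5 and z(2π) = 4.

Parameterise the cylinder of radius R = 16 as
    r(θ) = (16 cos θ, 16 sin θ, z(θ)).
The arc-length element is
    ds = sqrt(256 + (dz/dθ)^2) dθ,
so the Lagrangian is L = sqrt(256 + z'^2).
L depends on z' only, not on z or θ, so ∂L/∂z = 0 and
    ∂L/∂z' = z' / sqrt(256 + z'^2).
The Euler-Lagrange equation gives
    d/dθ( z' / sqrt(256 + z'^2) ) = 0,
so z' is constant. Integrating once:
    z(θ) = a θ + b,
a helix on the cylinder (a straight line when the cylinder is unrolled). The constants a, b are determined by the endpoint conditions.
With endpoint conditions z(0) = 5 and z(2π) = 4: from z(0) = b we get b = 5, and a·2π + 5 = 4 gives a = -1/(2π), so
    z(θ) = (-1/(2π)) θ + 5.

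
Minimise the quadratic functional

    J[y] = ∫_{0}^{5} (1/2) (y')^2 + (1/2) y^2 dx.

The Lagrangian is L = (1/2) (y')^2 + (1/2) y^2.
Compute ∂L/∂y = y, ∂L/∂y' = y'.
The Euler-Lagrange equation d/dx(∂L/∂y') − ∂L/∂y = 0 reduces to
    y'' − y = 0.
Its general solution is
    y(x) = A e^x + B e^(−x),
with A, B fixed by the endpoint conditions.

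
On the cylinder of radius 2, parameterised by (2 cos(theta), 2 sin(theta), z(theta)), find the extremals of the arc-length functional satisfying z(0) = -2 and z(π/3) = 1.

Parameterise the cylinder of radius R = 2 as
    r(θ) = (2 cos θ, 2 sin θ, z(θ)).
The arc-length element is
    ds = sqrt(4 + (dz/dθ)^2) dθ,
so the Lagrangian is L = sqrt(4 + z'^2).
L depends on z' only, not on z or θ, so ∂L/∂z = 0 and
    ∂L/∂z' = z' / sqrt(4 + z'^2).
The Euler-Lagrange equation gives
    d/dθ( z' / sqrt(4 + z'^2) ) = 0,
so z' is constant. Integrating once:
    z(θ) = a θ + b,
a helix on the cylinder (a straight line when the cylinder is unrolled). The constants a, b are determined by the endpoint conditions.
With endpoint conditions z(0) = -2 and z(π/3) = 1: from z(0) = b we get b = -2, and a·π/3 + -2 = 1 gives a = 9/π, so
    z(θ) = (9/π) θ − 2.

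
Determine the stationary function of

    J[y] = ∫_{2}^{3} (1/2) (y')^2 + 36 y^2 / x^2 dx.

The Lagrangian is L = (1/2) (y')^2 + 36 y^2 / x^2.
Compute ∂L/∂y = 72y/x^2, ∂L/∂y' = y'.
The Euler-Lagrange equation d/dx(∂L/∂y') − ∂L/∂y = 0 reduces to
    y'' − 72/x^2 · y = 0  (x > 0).
Its general solution is
    y(x) = A x^9 + B x^(-8),
with A, B fixed by the endpoint conditions.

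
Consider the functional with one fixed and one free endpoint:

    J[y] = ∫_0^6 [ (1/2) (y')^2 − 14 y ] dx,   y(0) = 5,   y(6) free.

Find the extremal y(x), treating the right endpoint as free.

The Lagrangian L = (1/2) (y')^2 − 14 y gives
    ∂L/∂y = −14,   ∂L/∂y' = y'.
Euler-Lagrange: d/dx(y') − (−14) = 0, i.e. y'' + 14 = 0, so
    y(x) = −(14/2) x^2 + C1 x + C2.
Fixed left endpoint y(0) = 5 ⇒ C2 = 5.
The right endpoint x = 6 is free, so the natural (transversality) condition is ∂L/∂y' |_{x=6} = 0, i.e. y'(6) = 0.
Compute y'(x) = −14 x + C1, so y'(6) = −84 + C1 = 0 ⇒ C1 = 84.
Therefore the extremal is
    y(x) = −7 x^2 + 84 x + 5.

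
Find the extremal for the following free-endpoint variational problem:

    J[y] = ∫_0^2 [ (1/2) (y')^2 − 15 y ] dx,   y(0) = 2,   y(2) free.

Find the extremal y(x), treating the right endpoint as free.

The Lagrangian L = (1/2) (y')^2 − 15 y gives
    ∂L/∂y = −15,   ∂L/∂y' = y'.
Euler-Lagrange: d/dx(y') − (−15) = 0, i.e. y'' + 15 = 0, so
    y(x) = −(15/2) x^2 + C1 x + C2.
Fixed left endpoint y(0) = 2 ⇒ C2 = 2.
The right endpoint x = 2 is free, so the natural (transversality) condition is ∂L/∂y' |_{x=2} = 0, i.e. y'(2) = 0.
Compute y'(x) = −15 x + C1, so y'(2) = −30 + C1 = 0 ⇒ C1 = 30.
Therefore the extremal is
    y(x) = −(15/2) x^2 + 30 x + 2.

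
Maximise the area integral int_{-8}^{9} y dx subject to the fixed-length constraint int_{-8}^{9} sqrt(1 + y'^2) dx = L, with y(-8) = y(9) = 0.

Set up the augmented Lagrangian using a multiplier λ for the length constraint:
    F(y, y') = y − λ sqrt(1 + y'^2).
F has no explicit x dependence, so the Beltrami identity yields a first integral
    F − y' ∂F/∂y' = C.
Compute ∂F/∂y' = −λ y' / sqrt(1 + y'^2). Then
    y − λ sqrt(1 + y'^2) + λ y'^2 / sqrt(1 + y'^2) = C
    ⇒  y − λ / sqrt(1 + y'^2) = C.
Solving for y' and integrating gives
    (x − a)^2 + (y − b)^2 = λ^2,
a circular arc of radius λ. The constants a, b are determined by the endpoint conditions y(-8) = y(9) = 0, and λ is fixed implicitly by the length constraint
    ∫_{-8}^{9} sqrt(1 + y'^2) dx = L.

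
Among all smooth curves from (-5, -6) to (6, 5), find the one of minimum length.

Arc-length functional: J[y] = ∫ sqrt(1 + (y')^2) dx.
Lagrangian L = sqrt(1 + (y')^2) has no explicit y dependence, so ∂L/∂y = 0 and the Euler-Lagrange equation gives
    d/dx( y' / sqrt(1 + (y')^2) ) = 0  ⇒  y' / sqrt(1 + (y')^2) = const.
Hence y' is constant, so y(x) is affine.
Fitting the endpoints (-5, -6) and (6, 5):
    slope m = (5 − (-6)) / (6 − (-5)) = 1,
    intercept c = (-6) − m·(-5) = -1.
Extremal: y(x) = x - 1.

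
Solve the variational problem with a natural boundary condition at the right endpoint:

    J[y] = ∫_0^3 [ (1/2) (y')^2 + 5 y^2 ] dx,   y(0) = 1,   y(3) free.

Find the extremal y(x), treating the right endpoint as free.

The Lagrangian L = (1/2) (y')^2 + 5 y^2 gives
    ∂L/∂y = 10 y,   ∂L/∂y' = y'.
Euler-Lagrange: y'' − 10 y = 0.
With k = sqrt(10), the general solution is
    y(x) = A cosh(sqrt(10) x) + B sinh(sqrt(10) x).
Fixed left endpoint y(0) = 1 ⇒ A = 1.
The right endpoint x = 3 is free, so the natural (transversality) condition is ∂L/∂y' |_{x=3} = 0, i.e. y'(3) = 0.
Compute y'(x) = A k sinh(k x) + B k cosh(k x), so
    y'(3) = A k sinh(k·3) + B k cosh(k·3) = 0
    ⇒ B = −A tanh(k·3) = − tanh(sqrt(10)·3).
Therefore the extremal is
    y(x) = cosh(sqrt(10) x) − tanh(sqrt(10)·3) sinh(sqrt(10) x).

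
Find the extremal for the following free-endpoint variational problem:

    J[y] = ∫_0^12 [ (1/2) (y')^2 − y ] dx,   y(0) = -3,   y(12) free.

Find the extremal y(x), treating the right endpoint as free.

The Lagrangian L = (1/2) (y')^2 − y gives
    ∂L/∂y = −1,   ∂L/∂y' = y'.
Euler-Lagrange: d/dx(y') − (−1) = 0, i.e. y'' + 1 = 0, so
    y(x) = −(1/2) x^2 + C1 x + C2.
Fixed left endpoint y(0) = -3 ⇒ C2 = -3.
The right endpoint x = 12 is free, so the natural (transversality) condition is ∂L/∂y' |_{x=12} = 0, i.e. y'(12) = 0.
Compute y'(x) = −1 x + C1, so y'(12) = −12 + C1 = 0 ⇒ C1 = 12.
Therefore the extremal is
    y(x) = −x^2/2 + 12 x − 3.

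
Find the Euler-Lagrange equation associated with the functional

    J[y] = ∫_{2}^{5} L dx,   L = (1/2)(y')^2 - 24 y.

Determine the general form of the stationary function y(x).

The Lagrangian is L = (1/2)(y')^2 - 24 y.
∂L/∂y = -24.
∂L/∂y' = y'.
The Euler-Lagrange equation d/dx(∂L/∂y') − ∂L/∂y = 0 becomes:
    y'' + 24 = 0
General solution: y(x) = -12 x^2 + A x + B, where A and B are arbitrary constants fixed by the endpoint conditions.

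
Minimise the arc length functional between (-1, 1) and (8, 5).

Arc-length functional: J[y] = ∫ sqrt(1 + (y')^2) dx.
Lagrangian L = sqrt(1 + (y')^2) has no explicit y dependence, so ∂L/∂y = 0 and the Euler-Lagrange equation gives
    d/dx( y' / sqrt(1 + (y')^2) ) = 0  ⇒  y' / sqrt(1 + (y')^2) = const.
Hence y' is constant, so y(x) is affine.
Fitting the endpoints (-1, 1) and (8, 5):
    slope m = (5 − 1) / (8 − (-1)) = 4/9,
    intercept c = 1 − m·(-1) = 13/9.
Extremal: y(x) = (4/9) x + 13/9.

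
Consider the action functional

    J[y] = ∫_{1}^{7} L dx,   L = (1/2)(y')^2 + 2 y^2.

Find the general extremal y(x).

The Lagrangian is L = (1/2)(y')^2 + 2 y^2.
∂L/∂y = 4y.
∂L/∂y' = y'.
The Euler-Lagrange equation d/dx(∂L/∂y') − ∂L/∂y = 0 becomes:
    y'' - 4 y = 0
General solution: y(x) = A e^(2x) + B e^(-2x), where A and B are arbitrary constants fixed by the endpoint conditions.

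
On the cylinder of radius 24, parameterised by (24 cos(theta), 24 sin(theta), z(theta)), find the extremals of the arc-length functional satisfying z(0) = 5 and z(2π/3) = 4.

Parameterise the cylinder of radius R = 24 as
    r(θ) = (24 cos θ, 24 sin θ, z(θ)).
The arc-length element is
    ds = sqrt(576 + (dz/dθ)^2) dθ,
so the Lagrangian is L = sqrt(576 + z'^2).
L depends on z' only, not on z or θ, so ∂L/∂z = 0 and
    ∂L/∂z' = z' / sqrt(576 + z'^2).
The Euler-Lagrange equation gives
    d/dθ( z' / sqrt(576 + z'^2) ) = 0,
so z' is constant. Integrating once:
    z(θ) = a θ + b,
a helix on the cylinder (a straight line when the cylinder is unrolled). The constants a, b are determined by the endpoint conditions.
With endpoint conditions z(0) = 5 and z(2π/3) = 4: from z(0) = b we get b = 5, and a·2π/3 + 5 = 4 gives a = -3/(2π), so
    z(θ) = (-3/(2π)) θ + 5.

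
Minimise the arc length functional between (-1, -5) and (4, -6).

Arc-length functional: J[y] = ∫ sqrt(1 + (y')^2) dx.
Lagrangian L = sqrt(1 + (y')^2) has no explicit y dependence, so ∂L/∂y = 0 and the Euler-Lagrange equation gives
    d/dx( y' / sqrt(1 + (y')^2) ) = 0  ⇒  y' / sqrt(1 + (y')^2) = const.
Hence y' is constant, so y(x) is affine.
Fitting the endpoints (-1, -5) and (4, -6):
    slope m = ((-6) − (-5)) / (4 − (-1)) = -1/5,
    intercept c = (-5) − m·(-1) = -26/5.
Extremal: y(x) = (-1/5) x - 26/5.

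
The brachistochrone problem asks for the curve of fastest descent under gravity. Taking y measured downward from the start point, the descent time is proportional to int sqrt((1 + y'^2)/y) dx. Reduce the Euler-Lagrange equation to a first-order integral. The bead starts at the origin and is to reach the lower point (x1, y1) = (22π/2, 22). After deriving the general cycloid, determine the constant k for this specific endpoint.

The Lagrangian L = sqrt((1 + y'^2) / y) has no explicit x dependence, so the Beltrami identity applies:
    L − y' ∂L/∂y' = C.
Compute ∂L/∂y' = y' / sqrt(y (1 + y'^2)).
Substitute:
    sqrt((1 + y'^2)/y) − y'·y' / sqrt(y (1 + y'^2))
    = (1 + y'^2) / sqrt(y (1 + y'^2)) − y'^2 / sqrt(y (1 + y'^2))
    = 1 / sqrt(y (1 + y'^2)) = C.
Squaring and rearranging gives the first integral
    y (1 + y'^2) = 1/C^2 =: k   (constant).
Solving this first-order ODE by the substitution
    y = (k/2)(1 − cos θ)
yields the cycloid parameterisation
    x(θ) = (k/2)(θ − sin θ),   y(θ) = (k/2)(1 − cos θ).
The constant k is fixed by the endpoint condition.
Now fit the given lower endpoint (x1, y1) = (22π/2, 22). At the bottom of the first arch (θ = π), the parametric equations give
    y(π) = (k/2)(1 − cos π) = k,
    x(π) = (k/2)(π − sin π) = kπ/2.
Matching y(π) = 22 gives k = 22, consistent with x(π) = 22π/2. Therefore the specific cycloid is
    x(θ) = (22/2)(θ − sin θ),   y(θ) = (22/2)(1 − cos θ).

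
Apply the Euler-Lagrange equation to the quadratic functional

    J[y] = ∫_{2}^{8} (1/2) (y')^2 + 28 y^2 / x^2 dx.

The Lagrangian is L = (1/2) (y')^2 + 28 y^2 / x^2.
Compute ∂L/∂y = 56y/x^2, ∂L/∂y' = y'.
The Euler-Lagrange equation d/dx(∂L/∂y') − ∂L/∂y = 0 reduces to
    y'' − 56/x^2 · y = 0  (x > 0).
Its general solution is
    y(x) = A x^8 + B x^(-7),
with A, B fixed by the endpoint conditions.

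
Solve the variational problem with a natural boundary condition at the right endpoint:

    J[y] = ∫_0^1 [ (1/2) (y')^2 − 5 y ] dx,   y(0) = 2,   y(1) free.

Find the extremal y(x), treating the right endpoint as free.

The Lagrangian L = (1/2) (y')^2 − 5 y gives
    ∂L/∂y = −5,   ∂L/∂y' = y'.
Euler-Lagrange: d/dx(y') − (−5) = 0, i.e. y'' + 5 = 0, so
    y(x) = −(5/2) x^2 + C1 x + C2.
Fixed left endpoint y(0) = 2 ⇒ C2 = 2.
The right endpoint x = 1 is free, so the natural (transversality) condition is ∂L/∂y' |_{x=1} = 0, i.e. y'(1) = 0.
Compute y'(x) = −5 x + C1, so y'(1) = −5 + C1 = 0 ⇒ C1 = 5.
Therefore the extremal is
    y(x) = −(5/2) x^2 + 5 x + 2.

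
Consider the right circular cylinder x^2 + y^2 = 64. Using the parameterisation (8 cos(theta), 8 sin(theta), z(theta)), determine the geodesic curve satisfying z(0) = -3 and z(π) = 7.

Parameterise the cylinder of radius R = 8 as
    r(θ) = (8 cos θ, 8 sin θ, z(θ)).
The arc-length element is
    ds = sqrt(64 + (dz/dθ)^2) dθ,
so the Lagrangian is L = sqrt(64 + z'^2).
L depends on z' only, not on z or θ, so ∂L/∂z = 0 and
    ∂L/∂z' = z' / sqrt(64 + z'^2).
The Euler-Lagrange equation gives
    d/dθ( z' / sqrt(64 + z'^2) ) = 0,
so z' is constant. Integrating once:
    z(θ) = a θ + b,
a helix on the cylinder (a straight line when the cylinder is unrolled). The constants a, b are determined by the endpoint conditions.
With endpoint conditions z(0) = -3 and z(π) = 7: from z(0) = b we get b = -3, and a·π + -3 = 7 gives a = 10/π, so
    z(θ) = (10/π) θ − 3.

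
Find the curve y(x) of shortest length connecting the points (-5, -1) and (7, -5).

Arc-length functional: J[y] = ∫ sqrt(1 + (y')^2) dx.
Lagrangian L = sqrt(1 + (y')^2) has no explicit y dependence, so ∂L/∂y = 0 and the Euler-Lagrange equation gives
    d/dx( y' / sqrt(1 + (y')^2) ) = 0  ⇒  y' / sqrt(1 + (y')^2) = const.
Hence y' is constant, so y(x) is affine.
Fitting the endpoints (-5, -1) and (7, -5):
    slope m = ((-5) − (-1)) / (7 − (-5)) = -1/3,
    intercept c = (-1) − m·(-5) = -8/3.
Extremal: y(x) = (-1/3) x - 8/3.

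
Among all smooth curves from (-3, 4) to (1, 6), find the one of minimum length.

Arc-length functional: J[y] = ∫ sqrt(1 + (y')^2) dx.
Lagrangian L = sqrt(1 + (y')^2) has no explicit y dependence, so ∂L/∂y = 0 and the Euler-Lagrange equation gives
    d/dx( y' / sqrt(1 + (y')^2) ) = 0  ⇒  y' / sqrt(1 + (y')^2) = const.
Hence y' is constant, so y(x) is affine.
Fitting the endpoints (-3, 4) and (1, 6):
    slope m = (6 − 4) / (1 − (-3)) = 1/2,
    intercept c = 4 − m·(-3) = 11/2.
Extremal: y(x) = (1/2) x + 11/2.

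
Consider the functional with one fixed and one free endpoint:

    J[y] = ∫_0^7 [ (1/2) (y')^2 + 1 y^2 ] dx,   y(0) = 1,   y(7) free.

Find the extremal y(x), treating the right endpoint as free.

The Lagrangian L = (1/2) (y')^2 + 1 y^2 gives
    ∂L/∂y = 2 y,   ∂L/∂y' = y'.
Euler-Lagrange: y'' − 2 y = 0.
With k = sqrt(2), the general solution is
    y(x) = A cosh(sqrt(2) x) + B sinh(sqrt(2) x).
Fixed left endpoint y(0) = 1 ⇒ A = 1.
The right endpoint x = 7 is free, so the natural (transversality) condition is ∂L/∂y' |_{x=7} = 0, i.e. y'(7) = 0.
Compute y'(x) = A k sinh(k x) + B k cosh(k x), so
    y'(7) = A k sinh(k·7) + B k cosh(k·7) = 0
    ⇒ B = −A tanh(k·7) = − tanh(sqrt(2)·7).
Therefore the extremal is
    y(x) = cosh(sqrt(2) x) − tanh(sqrt(2)·7) sinh(sqrt(2) x).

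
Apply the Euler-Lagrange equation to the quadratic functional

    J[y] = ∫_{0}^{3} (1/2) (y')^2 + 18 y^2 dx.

The Lagrangian is L = (1/2) (y')^2 + 18 y^2.
Compute ∂L/∂y = 36y, ∂L/∂y' = y'.
The Euler-Lagrange equation d/dx(∂L/∂y') − ∂L/∂y = 0 reduces to
    y'' − 36 y = 0.
Its general solution is
    y(x) = A e^(6x) + B e^(−6x),
with A, B fixed by the endpoint conditions.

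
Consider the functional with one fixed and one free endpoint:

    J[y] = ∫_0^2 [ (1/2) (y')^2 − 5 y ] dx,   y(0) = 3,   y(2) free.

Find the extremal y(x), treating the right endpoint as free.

The Lagrangian L = (1/2) (y')^2 − 5 y gives
    ∂L/∂y = −5,   ∂L/∂y' = y'.
Euler-Lagrange: d/dx(y') − (−5) = 0, i.e. y'' + 5 = 0, so
    y(x) = −(5/2) x^2 + C1 x + C2.
Fixed left endpoint y(0) = 3 ⇒ C2 = 3.
The right endpoint x = 2 is free, so the natural (transversality) condition is ∂L/∂y' |_{x=2} = 0, i.e. y'(2) = 0.
Compute y'(x) = −5 x + C1, so y'(2) = −10 + C1 = 0 ⇒ C1 = 10.
Therefore the extremal is
    y(x) = −(5/2) x^2 + 10 x + 3.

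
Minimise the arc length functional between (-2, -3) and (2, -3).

Arc-length functional: J[y] = ∫ sqrt(1 + (y')^2) dx.
Lagrangian L = sqrt(1 + (y')^2) has no explicit y dependence, so ∂L/∂y = 0 and the Euler-Lagrange equation gives
    d/dx( y' / sqrt(1 + (y')^2) ) = 0  ⇒  y' / sqrt(1 + (y')^2) = const.
Hence y' is constant, so y(x) is affine.
Fitting the endpoints (-2, -3) and (2, -3):
    slope m = ((-3) − (-3)) / (2 − (-2)) = 0,
    intercept c = (-3) − m·(-2) = -3.
Extremal: y(x) = -3.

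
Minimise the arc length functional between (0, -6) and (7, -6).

Arc-length functional: J[y] = ∫ sqrt(1 + (y')^2) dx.
Lagrangian L = sqrt(1 + (y')^2) has no explicit y dependence, so ∂L/∂y = 0 and the Euler-Lagrange equation gives
    d/dx( y' / sqrt(1 + (y')^2) ) = 0  ⇒  y' / sqrt(1 + (y')^2) = const.
Hence y' is constant, so y(x) is affine.
Fitting the endpoints (0, -6) and (7, -6):
    slope m = ((-6) − (-6)) / (7 − 0) = 0,
    intercept c = (-6) − m·0 = -6.
Extremal: y(x) = -6.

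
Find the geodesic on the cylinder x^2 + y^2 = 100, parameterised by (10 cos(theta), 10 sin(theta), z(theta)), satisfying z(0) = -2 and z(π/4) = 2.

Parameterise the cylinder of radius R = 10 as
    r(θ) = (10 cos θ, 10 sin θ, z(θ)).
The arc-length element is
    ds = sqrt(100 + (dz/dθ)^2) dθ,
so the Lagrangian is L = sqrt(100 + z'^2).
L depends on z' only, not on z or θ, so ∂L/∂z = 0 and
    ∂L/∂z' = z' / sqrt(100 + z'^2).
The Euler-Lagrange equation gives
    d/dθ( z' / sqrt(100 + z'^2) ) = 0,
so z' is constant. Integrating once:
    z(θ) = a θ + b,
a helix on the cylinder (a straight line when the cylinder is unrolled). The constants a, b are determined by the endpoint conditions.
With endpoint conditions z(0) = -2 and z(π/4) = 2: from z(0) = b we get b = -2, and a·π/4 + -2 = 2 gives a = 16/π, so
    z(θ) = (16/π) θ − 2.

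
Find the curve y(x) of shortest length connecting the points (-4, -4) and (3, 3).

Arc-length functional: J[y] = ∫ sqrt(1 + (y')^2) dx.
Lagrangian L = sqrt(1 + (y')^2) has no explicit y dependence, so ∂L/∂y = 0 and the Euler-Lagrange equation gives
    d/dx( y' / sqrt(1 + (y')^2) ) = 0  ⇒  y' / sqrt(1 + (y')^2) = const.
Hence y' is constant, so y(x) is affine.
Fitting the endpoints (-4, -4) and (3, 3):
    slope m = (3 − (-4)) / (3 − (-4)) = 1,
    intercept c = (-4) − m·(-4) = 0.
Extremal: y(x) = x.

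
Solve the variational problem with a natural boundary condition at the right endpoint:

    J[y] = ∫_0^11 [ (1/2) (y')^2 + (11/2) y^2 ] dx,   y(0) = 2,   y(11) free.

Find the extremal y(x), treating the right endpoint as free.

The Lagrangian L = (1/2) (y')^2 + (11/2) y^2 gives
    ∂L/∂y = 11 y,   ∂L/∂y' = y'.
Euler-Lagrange: y'' − 11 y = 0.
With k = sqrt(11), the general solution is
    y(x) = A cosh(sqrt(11) x) + B sinh(sqrt(11) x).
Fixed left endpoint y(0) = 2 ⇒ A = 2.
The right endpoint x = 11 is free, so the natural (transversality) condition is ∂L/∂y' |_{x=11} = 0, i.e. y'(11) = 0.
Compute y'(x) = A k sinh(k x) + B k cosh(k x), so
    y'(11) = A k sinh(k·11) + B k cosh(k·11) = 0
    ⇒ B = −A tanh(k·11) = − 2 tanh(sqrt(11)·11).
Therefore the extremal is
    y(x) = 2 cosh(sqrt(11) x) − 2 tanh(sqrt(11)·11) sinh(sqrt(11) x).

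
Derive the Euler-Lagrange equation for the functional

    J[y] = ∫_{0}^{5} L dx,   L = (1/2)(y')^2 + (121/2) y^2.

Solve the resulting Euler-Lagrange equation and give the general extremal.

The Lagrangian is L = (1/2)(y')^2 + (121/2) y^2.
∂L/∂y = 121y.
∂L/∂y' = y'.
The Euler-Lagrange equation d/dx(∂L/∂y') − ∂L/∂y = 0 becomes:
    y'' - 121 y = 0
General solution: y(x) = A e^(11x) + B e^(-11x), where A and B are arbitrary constants fixed by the endpoint conditions.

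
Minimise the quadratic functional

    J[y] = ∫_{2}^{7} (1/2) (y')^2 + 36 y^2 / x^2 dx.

The Lagrangian is L = (1/2) (y')^2 + 36 y^2 / x^2.
Compute ∂L/∂y = 72y/x^2, ∂L/∂y' = y'.
The Euler-Lagrange equation d/dx(∂L/∂y') − ∂L/∂y = 0 reduces to
    y'' − 72/x^2 · y = 0  (x > 0).
Its general solution is
    y(x) = A x^9 + B x^(-8),
with A, B fixed by the endpoint conditions.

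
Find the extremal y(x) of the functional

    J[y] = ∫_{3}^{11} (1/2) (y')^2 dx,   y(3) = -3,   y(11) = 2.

The Lagrangian is L = (1/2) (y')^2.
Compute ∂L/∂y = 0, ∂L/∂y' = y'.
The Euler-Lagrange equation d/dx(∂L/∂y') − ∂L/∂y = 0 reduces to
    y'' = 0.
Its general solution is
    y(x) = A x + B,
with A, B fixed by the endpoint conditions.
Applying the endpoint conditions y(3) = -3 and y(11) = 2: solve A·3 + B = -3 and A·11 + B = 2. Subtracting gives A(11 − 3) = 2 − -3, so A = 5/8, and B = -3 − A·3 = -39/8. Therefore
    y(x) = (5/8) x - 39/8.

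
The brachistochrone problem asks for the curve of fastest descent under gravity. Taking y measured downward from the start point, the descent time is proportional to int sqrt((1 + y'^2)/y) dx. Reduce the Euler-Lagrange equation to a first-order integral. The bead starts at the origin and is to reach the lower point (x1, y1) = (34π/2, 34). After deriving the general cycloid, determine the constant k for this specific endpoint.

The Lagrangian L = sqrt((1 + y'^2) / y) has no explicit x dependence, so the Beltrami identity applies:
    L − y' ∂L/∂y' = C.
Compute ∂L/∂y' = y' / sqrt(y (1 + y'^2)).
Substitute:
    sqrt((1 + y'^2)/y) − y'·y' / sqrt(y (1 + y'^2))
    = (1 + y'^2) / sqrt(y (1 + y'^2)) − y'^2 / sqrt(y (1 + y'^2))
    = 1 / sqrt(y (1 + y'^2)) = C.
Squaring and rearranging gives the first integral
    y (1 + y'^2) = 1/C^2 =: k   (constant).
Solving this first-order ODE by the substitution
    y = (k/2)(1 − cos θ)
yields the cycloid parameterisation
    x(θ) = (k/2)(θ − sin θ),   y(θ) = (k/2)(1 − cos θ).
The constant k is fixed by the endpoint condition.
Now fit the given lower endpoint (x1, y1) = (34π/2, 34). At the bottom of the first arch (θ = π), the parametric equations give
    y(π) = (k/2)(1 − cos π) = k,
    x(π) = (k/2)(π − sin π) = kπ/2.
Matching y(π) = 34 gives k = 34, consistent with x(π) = 34π/2. Therefore the specific cycloid is
    x(θ) = (34/2)(θ − sin θ),   y(θ) = (34/2)(1 − cos θ).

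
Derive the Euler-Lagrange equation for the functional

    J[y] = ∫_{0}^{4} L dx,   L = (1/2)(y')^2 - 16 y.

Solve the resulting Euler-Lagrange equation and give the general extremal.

The Lagrangian is L = (1/2)(y')^2 - 16 y.
∂L/∂y = -16.
∂L/∂y' = y'.
The Euler-Lagrange equation d/dx(∂L/∂y') − ∂L/∂y = 0 becomes:
    y'' + 16 = 0
General solution: y(x) = -8 x^2 + A x + B, where A and B are arbitrary constants fixed by the endpoint conditions.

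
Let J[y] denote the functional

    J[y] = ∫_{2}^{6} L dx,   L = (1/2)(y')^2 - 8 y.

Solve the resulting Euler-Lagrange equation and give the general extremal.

The Lagrangian is L = (1/2)(y')^2 - 8 y.
∂L/∂y = -8.
∂L/∂y' = y'.
The Euler-Lagrange equation d/dx(∂L/∂y') − ∂L/∂y = 0 becomes:
    y'' + 8 = 0
General solution: y(x) = -4 x^2 + A x + B, where A and B are arbitrary constants fixed by the endpoint conditions.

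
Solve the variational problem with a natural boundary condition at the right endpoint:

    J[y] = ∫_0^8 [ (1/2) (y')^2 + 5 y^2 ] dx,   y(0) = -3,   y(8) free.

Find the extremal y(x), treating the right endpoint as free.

The Lagrangian L = (1/2) (y')^2 + 5 y^2 gives
    ∂L/∂y = 10 y,   ∂L/∂y' = y'.
Euler-Lagrange: y'' − 10 y = 0.
With k = sqrt(10), the general solution is
    y(x) = A cosh(sqrt(10) x) + B sinh(sqrt(10) x).
Fixed left endpoint y(0) = -3 ⇒ A = -3.
The right endpoint x = 8 is free, so the natural (transversality) condition is ∂L/∂y' |_{x=8} = 0, i.e. y'(8) = 0.
Compute y'(x) = A k sinh(k x) + B k cosh(k x), so
    y'(8) = A k sinh(k·8) + B k cosh(k·8) = 0
    ⇒ B = −A tanh(k·8) = 3 tanh(sqrt(10)·8).
Therefore the extremal is
    y(x) = −3 cosh(sqrt(10) x) + 3 tanh(sqrt(10)·8) sinh(sqrt(10) x).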